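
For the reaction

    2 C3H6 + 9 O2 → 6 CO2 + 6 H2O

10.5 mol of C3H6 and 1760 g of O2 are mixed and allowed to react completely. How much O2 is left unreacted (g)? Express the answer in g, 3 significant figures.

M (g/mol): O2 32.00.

n(C3H6) = 10.50 mol
n(O2) = 1760 / 32.00 = 55.00 mol
n/ν → C3H6: 5.250, O2: 6.111; C3H6 is limiting.
O2 consumed = (9/2) × 10.50 = 47.25 mol
O2 remaining = 55.00 − 47.25 = 7.750 mol
mass = 7.750 × 32.00 = 248.0 g

248 g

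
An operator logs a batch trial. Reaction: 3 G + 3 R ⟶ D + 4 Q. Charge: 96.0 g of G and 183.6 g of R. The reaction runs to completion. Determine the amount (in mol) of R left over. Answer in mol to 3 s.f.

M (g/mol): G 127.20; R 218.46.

n(G) = 96.00 / 127.20 = 0.7547 mol
n(R) = 183.6 / 218.46 = 0.8404 mol
n/ν for G = 0.7547/3 = 0.2516
n/ν for R = 0.8404/3 = 0.2801
Smallest n/ν is G → limiting reagent.
R consumed = (3/3) × 0.7547 = 0.7547 mol
R remaining = 0.8404 − 0.7547 = 0.08570 mol

0.0857 mol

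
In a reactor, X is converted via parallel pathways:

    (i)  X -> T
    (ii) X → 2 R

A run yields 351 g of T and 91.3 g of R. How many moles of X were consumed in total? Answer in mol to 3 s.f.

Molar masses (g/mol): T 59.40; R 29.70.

n(T) = 351 / 59.40 = 5.909 mol
n(R) = 91.3 / 29.70 = 3.074 mol
n(X) via (i) = (1/1)×5.909 = 5.909 mol
n(X) via (ii) = (1/2)×3.074 = 1.537 mol
total n(X) = 5.909 + 1.537 = 7.446 mol

7.45 mol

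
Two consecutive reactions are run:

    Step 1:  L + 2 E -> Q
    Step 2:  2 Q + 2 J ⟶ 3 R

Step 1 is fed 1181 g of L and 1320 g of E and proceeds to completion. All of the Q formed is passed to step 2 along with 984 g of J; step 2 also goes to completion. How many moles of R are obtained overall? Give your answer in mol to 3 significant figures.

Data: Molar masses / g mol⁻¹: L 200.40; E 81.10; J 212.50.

6.95 mol

Step 1:
n(L) = 1181 / 200.40 = 5.893 mol
n(E) = 1320 / 81.10 = 16.28 mol
n/ν for L = 5.893/1 = 5.893
n/ν for E = 16.28/2 = 8.140
Smallest n/ν is L → limiting reagent.
n(Q) produced = (1/1) × 5.893 = 5.893 mol
Step 2:
n(Q) available = 5.893 mol
n(J) = 984.0 / 212.50 = 4.631 mol
n/ν for Q = 5.893/2 = 2.947
n/ν for J = 4.631/2 = 2.316
Smallest n/ν is J → limiting reagent.
n(R) = (3/2) × 4.631 = 6.947 mol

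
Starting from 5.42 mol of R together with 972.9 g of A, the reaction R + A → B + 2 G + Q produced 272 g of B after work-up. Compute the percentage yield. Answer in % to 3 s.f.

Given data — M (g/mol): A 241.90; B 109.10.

n(R) = 5.420 mol
n(A) = 972.9 / 241.90 = 4.022 mol
n/ν for R = 5.420/1 = 5.420
n/ν for A = 4.022/1 = 4.022
Smallest n/ν is A → limiting reagent.
theoretical n(B) = (1/1) × 4.022 = 4.022 mol → 438.8 g
% yield = 272 / 438.8 × 100 = 61.99 %

62.0 %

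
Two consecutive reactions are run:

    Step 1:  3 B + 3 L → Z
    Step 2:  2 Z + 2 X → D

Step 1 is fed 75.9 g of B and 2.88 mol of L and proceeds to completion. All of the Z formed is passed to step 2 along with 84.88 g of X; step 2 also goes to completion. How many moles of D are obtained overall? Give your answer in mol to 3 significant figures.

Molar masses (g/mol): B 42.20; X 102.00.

0.300 mol

Step 1:
n(B) = 75.90 / 42.20 = 1.799 mol
n(L) = 2.880 mol
n/ν for B = 1.799/3 = 0.5997
n/ν for L = 2.880/3 = 0.9600
Smallest n/ν is B → limiting reagent.
n(Z) produced = (1/3) × 1.799 = 0.5997 mol
Step 2:
n(Z) available = 0.5997 mol
n(X) = 84.88 / 102.00 = 0.8322 mol
n/ν for Z = 0.5997/2 = 0.2999
n/ν for X = 0.8322/2 = 0.4161
Smallest n/ν is Z → limiting reagent.
n(D) = (1/2) × 0.5997 = 0.2999 mol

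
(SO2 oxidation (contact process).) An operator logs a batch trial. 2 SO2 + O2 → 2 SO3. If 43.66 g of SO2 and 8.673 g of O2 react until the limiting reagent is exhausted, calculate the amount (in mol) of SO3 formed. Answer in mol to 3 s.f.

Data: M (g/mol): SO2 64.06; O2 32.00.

n(SO2) = 43.66 / 64.06 = 0.6815 mol
n(O2) = 8.673 / 32.00 = 0.2710 mol
n/ν → SO2: 0.3408, O2: 0.2710; O2 is limiting.
n(SO3) = (2/1) × 0.2710 = 0.5420 mol

0.542 mol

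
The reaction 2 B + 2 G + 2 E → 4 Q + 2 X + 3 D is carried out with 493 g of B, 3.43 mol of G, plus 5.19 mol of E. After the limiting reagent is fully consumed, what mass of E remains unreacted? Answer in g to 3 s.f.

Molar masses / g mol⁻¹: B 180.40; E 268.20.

n(B) = 493.0 / 180.40 = 2.733 mol
n(G) = 3.430 mol
n(E) = 5.190 mol
n/ν for B = 2.733/2 = 1.367
n/ν for G = 3.430/2 = 1.715
n/ν for E = 5.190/2 = 2.595
Smallest n/ν is B → limiting reagent.
E consumed = (2/2) × 2.733 = 2.733 mol
E remaining = 5.190 − 2.733 = 2.457 mol
mass = 2.457 × 268.20 = 659.0 g

659 g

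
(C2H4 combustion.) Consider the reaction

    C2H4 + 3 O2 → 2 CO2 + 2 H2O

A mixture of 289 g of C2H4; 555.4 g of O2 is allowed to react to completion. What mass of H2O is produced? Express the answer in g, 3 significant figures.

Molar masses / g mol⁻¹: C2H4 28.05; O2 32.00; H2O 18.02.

n(C2H4) = 289.0 / 28.05 = 10.30 mol
n(O2) = 555.4 / 32.00 = 17.36 mol
n/ν for C2H4 = 10.30/1 = 10.30
n/ν for O2 = 17.36/3 = 5.787
Smallest n/ν is O2 → limiting reagent.
n(H2O) = (2/3) × 17.36 = 11.57 mol
mass = 11.57 × 18.02 = 208.5 g

209 g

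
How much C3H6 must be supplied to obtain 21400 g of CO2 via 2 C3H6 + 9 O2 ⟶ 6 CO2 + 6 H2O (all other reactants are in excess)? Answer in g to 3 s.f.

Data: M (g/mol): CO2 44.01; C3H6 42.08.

6820 g

n(CO2) = 21400 / 44.01 = 486.3 mol
n(C3H6) = (2/6) × 486.3 = 162.1 mol
mass = 162.1 × 42.08 = 6821 g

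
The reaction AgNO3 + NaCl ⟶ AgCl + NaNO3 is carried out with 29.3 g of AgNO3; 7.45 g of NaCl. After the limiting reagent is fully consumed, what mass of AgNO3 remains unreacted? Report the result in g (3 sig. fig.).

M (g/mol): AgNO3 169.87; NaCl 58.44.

n(AgNO3) = 29.30 / 169.87 = 0.1725 mol
n(NaCl) = 7.450 / 58.44 = 0.1275 mol
n/ν for AgNO3 = 0.1725/1 = 0.1725
n/ν for NaCl = 0.1275/1 = 0.1275
Smallest n/ν is NaCl → limiting reagent.
AgNO3 consumed = (1/1) × 0.1275 = 0.1275 mol
AgNO3 remaining = 0.1725 − 0.1275 = 0.04500 mol
mass = 0.04500 × 169.87 = 7.644 g

7.64 g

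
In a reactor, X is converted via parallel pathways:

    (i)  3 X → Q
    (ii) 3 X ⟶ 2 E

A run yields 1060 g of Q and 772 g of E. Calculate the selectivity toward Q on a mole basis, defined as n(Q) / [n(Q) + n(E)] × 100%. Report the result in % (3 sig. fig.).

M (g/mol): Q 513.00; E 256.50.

n(Q) = 1060 / 513.00 = 2.066 mol
n(E) = 772 / 256.50 = 3.010 mol
selectivity = 2.066/(2.066+3.010) × 100 = 40.70 %

40.7 %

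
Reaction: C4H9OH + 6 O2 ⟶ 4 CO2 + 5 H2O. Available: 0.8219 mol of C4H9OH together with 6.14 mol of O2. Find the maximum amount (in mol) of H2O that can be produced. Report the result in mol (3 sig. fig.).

4.11 mol

n(C4H9OH) = 0.8219 mol
n(O2) = 6.140 mol
n/ν → C4H9OH: 0.8219, O2: 1.023; C4H9OH is limiting.
n(H2O) = (5/1) × 0.8219 = 4.110 mol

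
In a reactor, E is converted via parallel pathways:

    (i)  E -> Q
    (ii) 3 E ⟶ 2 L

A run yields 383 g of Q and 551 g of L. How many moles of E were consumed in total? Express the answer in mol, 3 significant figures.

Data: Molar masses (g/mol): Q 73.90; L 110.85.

n(Q) = 383 / 73.90 = 5.183 mol
n(L) = 551 / 110.85 = 4.971 mol
n(E) via (i) = (1/1)×5.183 = 5.183 mol
n(E) via (ii) = (3/2)×4.971 = 7.457 mol
total n(E) = 5.183 + 7.457 = 12.64 mol

12.6 mol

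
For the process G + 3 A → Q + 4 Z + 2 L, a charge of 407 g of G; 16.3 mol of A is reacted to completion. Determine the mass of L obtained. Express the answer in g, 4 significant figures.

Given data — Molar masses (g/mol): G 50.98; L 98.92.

n(G) = 407.0 / 50.98 = 7.984 mol
n(A) = 16.30 mol
n/ν for G = 7.984/1 = 7.984
n/ν for A = 16.30/3 = 5.433
Smallest n/ν is A → limiting reagent.
n(L) = (2/3) × 16.30 = 10.87 mol
mass = 10.87 × 98.92 = 1075 g

1075 g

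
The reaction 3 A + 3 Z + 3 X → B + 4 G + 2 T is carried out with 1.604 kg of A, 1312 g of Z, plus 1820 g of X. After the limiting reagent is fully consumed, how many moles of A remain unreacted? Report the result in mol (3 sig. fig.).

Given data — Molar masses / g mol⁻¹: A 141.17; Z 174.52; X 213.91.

3.84 mol

n(A) = 1.604×1000 / 141.17 = 11.36 mol
n(Z) = 1312 / 174.52 = 7.518 mol
n(X) = 1820 / 213.91 = 8.508 mol
n/ν for A = 11.36/3 = 3.787
n/ν for Z = 7.518/3 = 2.506
n/ν for X = 8.508/3 = 2.836
Smallest n/ν is Z → limiting reagent.
A consumed = (3/3) × 7.518 = 7.518 mol
A remaining = 11.36 − 7.518 = 3.842 mol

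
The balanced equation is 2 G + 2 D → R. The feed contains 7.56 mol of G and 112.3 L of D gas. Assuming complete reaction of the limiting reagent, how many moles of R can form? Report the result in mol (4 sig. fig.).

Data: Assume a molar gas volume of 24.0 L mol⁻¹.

n(G) = 7.560 mol
n(D) = 112.3 / 24.0 = 4.679 mol
n/ν for G = 7.560/2 = 3.780
n/ν for D = 4.679/2 = 2.340
Smallest n/ν is D → limiting reagent.
n(R) = (1/2) × 4.679 = 2.340 mol

2.340 mol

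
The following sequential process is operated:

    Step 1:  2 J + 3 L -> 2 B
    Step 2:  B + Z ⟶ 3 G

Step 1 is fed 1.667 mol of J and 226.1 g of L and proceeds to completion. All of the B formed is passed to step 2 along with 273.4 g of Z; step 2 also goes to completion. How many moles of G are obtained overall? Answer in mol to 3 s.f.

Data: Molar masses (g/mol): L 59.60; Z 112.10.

5.00 mol

Step 1:
n(J) = 1.667 mol
n(L) = 226.1 / 59.60 = 3.794 mol
n/ν for J = 1.667/2 = 0.8335
n/ν for L = 3.794/3 = 1.265
Smallest n/ν is J → limiting reagent.
n(B) produced = (2/2) × 1.667 = 1.667 mol
Step 2:
n(B) available = 1.667 mol
n(Z) = 273.4 / 112.10 = 2.439 mol
n/ν for B = 1.667/1 = 1.667
n/ν for Z = 2.439/1 = 2.439
Smallest n/ν is B → limiting reagent.
n(G) = (3/1) × 1.667 = 5.001 mol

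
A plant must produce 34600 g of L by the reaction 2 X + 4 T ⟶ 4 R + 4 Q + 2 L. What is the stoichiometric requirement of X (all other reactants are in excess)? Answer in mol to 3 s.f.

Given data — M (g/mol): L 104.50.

n(L) = 34600 / 104.50 = 331.1 mol
n(X) = (2/2) × 331.1 = 331.1 mol

331 mol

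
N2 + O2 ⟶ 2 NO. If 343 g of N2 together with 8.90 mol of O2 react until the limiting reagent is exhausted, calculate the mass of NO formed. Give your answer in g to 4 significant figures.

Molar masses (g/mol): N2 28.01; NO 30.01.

n(N2) = 343.0 / 28.01 = 12.25 mol
n(O2) = 8.900 mol
n/ν → N2: 12.25, O2: 8.900; O2 is limiting.
n(NO) = (2/1) × 8.900 = 17.80 mol
mass = 17.80 × 30.01 = 534.2 g

534.2 g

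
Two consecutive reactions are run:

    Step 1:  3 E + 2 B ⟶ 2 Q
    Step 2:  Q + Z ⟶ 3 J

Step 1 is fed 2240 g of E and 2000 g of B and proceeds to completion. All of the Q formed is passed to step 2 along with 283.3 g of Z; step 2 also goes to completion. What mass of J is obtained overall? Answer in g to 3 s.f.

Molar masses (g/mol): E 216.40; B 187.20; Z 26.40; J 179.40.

3710 g

Step 1:
n(E) = 2240 / 216.40 = 10.35 mol
n(B) = 2000 / 187.20 = 10.68 mol
n/ν for E = 10.35/3 = 3.450
n/ν for B = 10.68/2 = 5.340
Smallest n/ν is E → limiting reagent.
n(Q) produced = (2/3) × 10.35 = 6.900 mol
Step 2:
n(Q) available = 6.900 mol
n(Z) = 283.3 / 26.40 = 10.73 mol
n/ν for Q = 6.900/1 = 6.900
n/ν for Z = 10.73/1 = 10.73
Smallest n/ν is Q → limiting reagent.
n(J) = (3/1) × 6.900 = 20.70 mol
mass = 20.70 × 179.40 = 3714 g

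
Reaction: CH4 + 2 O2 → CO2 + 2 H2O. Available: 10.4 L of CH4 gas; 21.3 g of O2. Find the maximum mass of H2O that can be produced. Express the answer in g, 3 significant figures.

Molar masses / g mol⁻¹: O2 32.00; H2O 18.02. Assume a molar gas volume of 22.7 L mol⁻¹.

12.0 g

n(CH4) = 10.40 / 22.7 = 0.4581 mol
n(O2) = 21.30 / 32.00 = 0.6656 mol
n/ν for CH4 = 0.4581/1 = 0.4581
n/ν for O2 = 0.6656/2 = 0.3328
Smallest n/ν is O2 → limiting reagent.
n(H2O) = (2/2) × 0.6656 = 0.6656 mol
mass = 0.6656 × 18.02 = 11.99 g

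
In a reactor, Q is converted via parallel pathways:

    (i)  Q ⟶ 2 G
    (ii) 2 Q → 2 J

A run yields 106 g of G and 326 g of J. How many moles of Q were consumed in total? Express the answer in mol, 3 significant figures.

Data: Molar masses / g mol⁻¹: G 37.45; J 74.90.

5.77 mol

n(G) = 106 / 37.45 = 2.830 mol
n(J) = 326 / 74.90 = 4.352 mol
n(Q) via (i) = (1/2)×2.830 = 1.415 mol
n(Q) via (ii) = (2/2)×4.352 = 4.352 mol
total n(Q) = 1.415 + 4.352 = 5.767 mol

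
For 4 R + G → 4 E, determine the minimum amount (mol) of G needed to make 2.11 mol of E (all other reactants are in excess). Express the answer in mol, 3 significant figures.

n(E) = 2.110 mol
n(G) = (1/4) × 2.110 = 0.5275 mol

0.528 mol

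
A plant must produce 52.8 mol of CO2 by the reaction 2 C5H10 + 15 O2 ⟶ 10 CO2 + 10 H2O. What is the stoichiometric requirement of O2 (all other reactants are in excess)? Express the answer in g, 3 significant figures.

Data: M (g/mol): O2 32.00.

2530 g

n(CO2) = 52.80 mol
n(O2) = (15/10) × 52.80 = 79.20 mol
mass = 79.20 × 32.00 = 2534 g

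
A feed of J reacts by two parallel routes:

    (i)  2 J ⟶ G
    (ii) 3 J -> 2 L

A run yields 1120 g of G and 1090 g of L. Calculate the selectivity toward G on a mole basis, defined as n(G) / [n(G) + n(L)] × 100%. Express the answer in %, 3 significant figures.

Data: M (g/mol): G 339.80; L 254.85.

n(G) = 1120 / 339.80 = 3.296 mol
n(L) = 1090 / 254.85 = 4.277 mol
selectivity = 3.296/(3.296+4.277) × 100 = 43.52 %

43.5 %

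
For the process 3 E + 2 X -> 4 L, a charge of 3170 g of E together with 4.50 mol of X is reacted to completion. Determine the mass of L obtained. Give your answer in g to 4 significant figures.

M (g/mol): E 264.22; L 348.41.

n(E) = 3170 / 264.22 = 12.00 mol
n(X) = 4.500 mol
n/ν for E = 12.00/3 = 4.000
n/ν for X = 4.500/2 = 2.250
Smallest n/ν is X → limiting reagent.
n(L) = (4/2) × 4.500 = 9.000 mol
mass = 9.000 × 348.41 = 3136 g

3136 g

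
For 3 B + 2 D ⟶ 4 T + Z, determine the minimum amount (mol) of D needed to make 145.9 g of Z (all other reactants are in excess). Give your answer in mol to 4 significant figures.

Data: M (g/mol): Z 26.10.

n(Z) = 145.9 / 26.10 = 5.590 mol
n(D) = (2/1) × 5.590 = 11.18 mol

11.18 mol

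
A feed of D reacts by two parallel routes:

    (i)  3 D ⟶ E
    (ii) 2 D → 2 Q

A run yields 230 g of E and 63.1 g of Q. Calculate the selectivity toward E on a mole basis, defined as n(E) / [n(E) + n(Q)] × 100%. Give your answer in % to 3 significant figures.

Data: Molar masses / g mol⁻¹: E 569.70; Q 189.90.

54.9 %

n(E) = 230 / 569.70 = 0.4037 mol
n(Q) = 63.1 / 189.90 = 0.3323 mol
selectivity = 0.4037/(0.4037+0.3323) × 100 = 54.85 %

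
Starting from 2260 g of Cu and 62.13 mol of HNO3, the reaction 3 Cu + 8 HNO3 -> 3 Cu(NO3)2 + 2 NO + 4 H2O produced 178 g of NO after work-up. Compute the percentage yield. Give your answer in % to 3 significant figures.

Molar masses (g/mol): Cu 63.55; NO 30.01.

n(Cu) = 2260 / 63.55 = 35.56 mol
n(HNO3) = 62.13 mol
n/ν for Cu = 35.56/3 = 11.85
n/ν for HNO3 = 62.13/8 = 7.766
Smallest n/ν is HNO3 → limiting reagent.
theoretical n(NO) = (2/8) × 62.13 = 15.53 mol → 466.1 g
% yield = 178 / 466.1 × 100 = 38.19 %

38.2 %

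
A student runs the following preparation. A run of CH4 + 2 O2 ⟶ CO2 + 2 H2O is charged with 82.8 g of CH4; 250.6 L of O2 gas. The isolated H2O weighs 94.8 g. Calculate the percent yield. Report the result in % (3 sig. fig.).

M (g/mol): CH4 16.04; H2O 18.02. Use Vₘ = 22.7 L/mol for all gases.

51.0 %

n(CH4) = 82.80 / 16.04 = 5.162 mol
n(O2) = 250.6 / 22.7 = 11.04 mol
n/ν → CH4: 5.162, O2: 5.520; CH4 is limiting.
theoretical n(H2O) = (2/1) × 5.162 = 10.32 mol → 186.0 g
% yield = 94.8 / 186.0 × 100 = 50.97 %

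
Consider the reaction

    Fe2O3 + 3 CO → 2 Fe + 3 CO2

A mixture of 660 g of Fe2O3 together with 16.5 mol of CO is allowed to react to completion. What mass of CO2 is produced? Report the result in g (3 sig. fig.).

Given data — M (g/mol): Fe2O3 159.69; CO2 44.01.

n(Fe2O3) = 660.0 / 159.69 = 4.133 mol
n(CO) = 16.50 mol
n/ν for Fe2O3 = 4.133/1 = 4.133
n/ν for CO = 16.50/3 = 5.500
Smallest n/ν is Fe2O3 → limiting reagent.
n(CO2) = (3/1) × 4.133 = 12.40 mol
mass = 12.40 × 44.01 = 545.7 g

546 g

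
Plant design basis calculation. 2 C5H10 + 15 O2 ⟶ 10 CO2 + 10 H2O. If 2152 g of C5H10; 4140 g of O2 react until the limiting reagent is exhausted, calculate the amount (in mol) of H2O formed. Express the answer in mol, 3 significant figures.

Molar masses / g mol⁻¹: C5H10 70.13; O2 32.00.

n(C5H10) = 2152 / 70.13 = 30.69 mol
n(O2) = 4140 / 32.00 = 129.4 mol
n/ν for C5H10 = 30.69/2 = 15.35
n/ν for O2 = 129.4/15 = 8.627
Smallest n/ν is O2 → limiting reagent.
n(H2O) = (10/15) × 129.4 = 86.27 mol

86.3 mol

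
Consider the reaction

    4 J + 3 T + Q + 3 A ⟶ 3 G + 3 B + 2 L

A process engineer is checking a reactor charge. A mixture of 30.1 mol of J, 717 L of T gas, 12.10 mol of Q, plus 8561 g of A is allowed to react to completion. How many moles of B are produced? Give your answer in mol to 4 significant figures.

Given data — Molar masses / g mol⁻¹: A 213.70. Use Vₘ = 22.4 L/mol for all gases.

n(J) = 30.10 mol
n(T) = 717.0 / 22.4 = 32.01 mol
n(Q) = 12.10 mol
n(A) = 8561 / 213.70 = 40.06 mol
n/ν for J = 30.10/4 = 7.525
n/ν for T = 32.01/3 = 10.67
n/ν for Q = 12.10/1 = 12.10
n/ν for A = 40.06/3 = 13.35
Smallest n/ν is J → limiting reagent.
n(B) = (3/4) × 30.10 = 22.58 mol

22.58 mol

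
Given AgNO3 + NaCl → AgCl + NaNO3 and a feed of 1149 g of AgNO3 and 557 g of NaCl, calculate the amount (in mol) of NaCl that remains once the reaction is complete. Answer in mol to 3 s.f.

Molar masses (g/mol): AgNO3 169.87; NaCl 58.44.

n(AgNO3) = 1149 / 169.87 = 6.764 mol
n(NaCl) = 557.0 / 58.44 = 9.531 mol
n/ν for AgNO3 = 6.764/1 = 6.764
n/ν for NaCl = 9.531/1 = 9.531
Smallest n/ν is AgNO3 → limiting reagent.
NaCl consumed = (1/1) × 6.764 = 6.764 mol
NaCl remaining = 9.531 − 6.764 = 2.767 mol

2.77 mol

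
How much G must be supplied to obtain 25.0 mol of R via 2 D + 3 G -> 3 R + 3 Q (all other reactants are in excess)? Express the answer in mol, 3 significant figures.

25.0 mol

n(R) = 25.00 mol
n(G) = (3/3) × 25.00 = 25.00 mol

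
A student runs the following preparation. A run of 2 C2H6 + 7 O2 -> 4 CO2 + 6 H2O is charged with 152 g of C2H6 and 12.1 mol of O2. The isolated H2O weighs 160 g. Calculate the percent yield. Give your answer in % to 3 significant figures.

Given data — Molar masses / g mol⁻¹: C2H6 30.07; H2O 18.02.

n(C2H6) = 152.0 / 30.07 = 5.055 mol
n(O2) = 12.10 mol
n/ν for C2H6 = 5.055/2 = 2.528
n/ν for O2 = 12.10/7 = 1.729
Smallest n/ν is O2 → limiting reagent.
theoretical n(H2O) = (6/7) × 12.10 = 10.37 mol → 186.9 g
% yield = 160 / 186.9 × 100 = 85.61 %

85.6 %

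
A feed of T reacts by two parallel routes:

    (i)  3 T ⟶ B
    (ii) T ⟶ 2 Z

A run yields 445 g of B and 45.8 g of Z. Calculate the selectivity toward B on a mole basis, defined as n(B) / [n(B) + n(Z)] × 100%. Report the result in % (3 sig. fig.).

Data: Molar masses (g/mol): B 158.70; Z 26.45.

61.8 %

n(B) = 445 / 158.70 = 2.804 mol
n(Z) = 45.8 / 26.45 = 1.732 mol
selectivity = 2.804/(2.804+1.732) × 100 = 61.82 %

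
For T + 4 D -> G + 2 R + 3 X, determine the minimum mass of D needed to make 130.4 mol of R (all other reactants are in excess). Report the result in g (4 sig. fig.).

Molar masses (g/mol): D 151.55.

n(R) = 130.4 mol
n(D) = (4/2) × 130.4 = 260.8 mol
mass = 260.8 × 151.55 = 39520 g

39520 g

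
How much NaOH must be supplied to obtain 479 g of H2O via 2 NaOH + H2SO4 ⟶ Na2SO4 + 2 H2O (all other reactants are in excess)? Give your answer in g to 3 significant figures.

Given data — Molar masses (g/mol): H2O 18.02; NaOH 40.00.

n(H2O) = 479 / 18.02 = 26.58 mol
n(NaOH) = (2/2) × 26.58 = 26.58 mol
mass = 26.58 × 40.00 = 1063 g

1060 g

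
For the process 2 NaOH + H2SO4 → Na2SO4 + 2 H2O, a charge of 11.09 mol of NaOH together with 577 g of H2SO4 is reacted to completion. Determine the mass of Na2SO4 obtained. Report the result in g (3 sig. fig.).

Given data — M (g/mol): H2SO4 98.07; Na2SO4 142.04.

788 g

n(NaOH) = 11.09 mol
n(H2SO4) = 577.0 / 98.07 = 5.884 mol
n/ν for NaOH = 11.09/2 = 5.545
n/ν for H2SO4 = 5.884/1 = 5.884
Smallest n/ν is NaOH → limiting reagent.
n(Na2SO4) = (1/2) × 11.09 = 5.545 mol
mass = 5.545 × 142.04 = 787.6 g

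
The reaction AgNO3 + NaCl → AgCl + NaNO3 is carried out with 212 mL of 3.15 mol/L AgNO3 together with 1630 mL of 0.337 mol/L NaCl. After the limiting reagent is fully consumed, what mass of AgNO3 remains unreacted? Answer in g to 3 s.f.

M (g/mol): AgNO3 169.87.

20.1 g

n(AgNO3) = 3.15 × 212.0/1000 = 0.6678 mol
n(NaCl) = 0.337 × 1630/1000 = 0.5493 mol
n/ν for AgNO3 = 0.6678/1 = 0.6678
n/ν for NaCl = 0.5493/1 = 0.5493
Smallest n/ν is NaCl → limiting reagent.
AgNO3 consumed = (1/1) × 0.5493 = 0.5493 mol
AgNO3 remaining = 0.6678 − 0.5493 = 0.1185 mol
mass = 0.1185 × 169.87 = 20.13 g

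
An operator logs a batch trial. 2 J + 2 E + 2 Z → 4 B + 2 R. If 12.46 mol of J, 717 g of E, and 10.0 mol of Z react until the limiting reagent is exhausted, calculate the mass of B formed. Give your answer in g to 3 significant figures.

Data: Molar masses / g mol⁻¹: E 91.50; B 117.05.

n(J) = 12.46 mol
n(E) = 717.0 / 91.50 = 7.836 mol
n(Z) = 10.00 mol
n/ν for J = 12.46/2 = 6.230
n/ν for E = 7.836/2 = 3.918
n/ν for Z = 10.00/2 = 5.000
Smallest n/ν is E → limiting reagent.
n(B) = (4/2) × 7.836 = 15.67 mol
mass = 15.67 × 117.05 = 1834 g

1830 g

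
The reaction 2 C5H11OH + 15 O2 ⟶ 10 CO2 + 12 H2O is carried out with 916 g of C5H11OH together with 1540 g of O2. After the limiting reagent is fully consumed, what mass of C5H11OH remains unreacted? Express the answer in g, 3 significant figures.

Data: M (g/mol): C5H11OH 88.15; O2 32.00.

n(C5H11OH) = 916.0 / 88.15 = 10.39 mol
n(O2) = 1540 / 32.00 = 48.13 mol
n/ν for C5H11OH = 10.39/2 = 5.195
n/ν for O2 = 48.13/15 = 3.209
Smallest n/ν is O2 → limiting reagent.
C5H11OH consumed = (2/15) × 48.13 = 6.417 mol
C5H11OH remaining = 10.39 − 6.417 = 3.973 mol
mass = 3.973 × 88.15 = 350.2 g

350 g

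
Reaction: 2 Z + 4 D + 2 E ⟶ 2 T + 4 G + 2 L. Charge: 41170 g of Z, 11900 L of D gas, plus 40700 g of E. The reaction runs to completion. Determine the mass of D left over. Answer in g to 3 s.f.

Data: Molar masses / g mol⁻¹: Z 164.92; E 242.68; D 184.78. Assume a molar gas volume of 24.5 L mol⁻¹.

n(Z) = 41170 / 164.92 = 249.6 mol
n(D) = 11900 / 24.5 = 485.7 mol
n(E) = 40700 / 242.68 = 167.7 mol
n/ν for Z = 249.6/2 = 124.8
n/ν for D = 485.7/4 = 121.4
n/ν for E = 167.7/2 = 83.85
Smallest n/ν is E → limiting reagent.
D consumed = (4/2) × 167.7 = 335.4 mol
D remaining = 485.7 − 335.4 = 150.3 mol
mass = 150.3 × 184.78 = 27770 g

27800 g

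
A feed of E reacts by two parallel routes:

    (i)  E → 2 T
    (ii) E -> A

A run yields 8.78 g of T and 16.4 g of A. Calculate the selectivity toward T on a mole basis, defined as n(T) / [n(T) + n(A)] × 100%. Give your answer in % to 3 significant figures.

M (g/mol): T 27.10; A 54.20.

51.7 %

n(T) = 8.78 / 27.10 = 0.3240 mol
n(A) = 16.4 / 54.20 = 0.3026 mol
selectivity = 0.3240/(0.3240+0.3026) × 100 = 51.71 %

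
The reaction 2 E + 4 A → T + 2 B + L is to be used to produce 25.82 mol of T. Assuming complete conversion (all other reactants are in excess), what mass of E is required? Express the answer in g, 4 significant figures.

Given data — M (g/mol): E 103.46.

n(T) = 25.82 mol
n(E) = (2/1) × 25.82 = 51.64 mol
mass = 51.64 × 103.46 = 5343 g

5343 g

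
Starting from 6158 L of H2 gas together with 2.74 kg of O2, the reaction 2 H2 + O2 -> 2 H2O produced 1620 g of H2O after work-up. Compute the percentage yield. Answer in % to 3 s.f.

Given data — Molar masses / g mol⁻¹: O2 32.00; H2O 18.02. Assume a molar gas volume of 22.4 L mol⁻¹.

n(H2) = 6158 / 22.4 = 274.9 mol
n(O2) = 2.740×1000 / 32.00 = 85.63 mol
n/ν for H2 = 274.9/2 = 137.5
n/ν for O2 = 85.63/1 = 85.63
Smallest n/ν is O2 → limiting reagent.
theoretical n(H2O) = (2/1) × 85.63 = 171.3 mol → 3087 g
% yield = 1620 / 3087 × 100 = 52.48 %

52.5 %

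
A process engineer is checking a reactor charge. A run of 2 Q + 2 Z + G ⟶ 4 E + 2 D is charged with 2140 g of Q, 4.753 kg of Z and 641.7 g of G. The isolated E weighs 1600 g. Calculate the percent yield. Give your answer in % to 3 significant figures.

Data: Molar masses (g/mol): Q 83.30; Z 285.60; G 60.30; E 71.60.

67.1 %

n(Q) = 2140 / 83.30 = 25.69 mol
n(Z) = 4.753×1000 / 285.60 = 16.64 mol
n(G) = 641.7 / 60.30 = 10.64 mol
n/ν for Q = 25.69/2 = 12.85
n/ν for Z = 16.64/2 = 8.320
n/ν for G = 10.64/1 = 10.64
Smallest n/ν is Z → limiting reagent.
theoretical n(E) = (4/2) × 16.64 = 33.28 mol → 2383 g
% yield = 1600 / 2383 × 100 = 67.14 %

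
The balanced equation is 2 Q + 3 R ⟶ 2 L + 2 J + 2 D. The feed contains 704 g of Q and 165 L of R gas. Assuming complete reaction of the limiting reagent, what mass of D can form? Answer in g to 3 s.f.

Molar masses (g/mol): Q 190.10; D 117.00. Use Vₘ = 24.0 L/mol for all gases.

n(Q) = 704.0 / 190.10 = 3.703 mol
n(R) = 165.0 / 24.0 = 6.875 mol
n/ν for Q = 3.703/2 = 1.852
n/ν for R = 6.875/3 = 2.292
Smallest n/ν is Q → limiting reagent.
n(D) = (2/2) × 3.703 = 3.703 mol
mass = 3.703 × 117.00 = 433.3 g

433 g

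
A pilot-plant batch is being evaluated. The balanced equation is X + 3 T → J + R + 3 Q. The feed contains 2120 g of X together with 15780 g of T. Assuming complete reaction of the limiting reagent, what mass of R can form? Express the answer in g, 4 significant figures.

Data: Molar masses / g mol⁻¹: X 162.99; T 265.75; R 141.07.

n(X) = 2120 / 162.99 = 13.01 mol
n(T) = 15780 / 265.75 = 59.38 mol
n/ν → X: 13.01, T: 19.79; X is limiting.
n(R) = (1/1) × 13.01 = 13.01 mol
mass = 13.01 × 141.07 = 1835 g

1835 g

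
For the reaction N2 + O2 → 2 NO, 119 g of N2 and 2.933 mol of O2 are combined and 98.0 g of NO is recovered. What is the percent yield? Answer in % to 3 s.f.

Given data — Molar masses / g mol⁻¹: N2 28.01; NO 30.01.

55.7 %

n(N2) = 119.0 / 28.01 = 4.248 mol
n(O2) = 2.933 mol
n/ν for N2 = 4.248/1 = 4.248
n/ν for O2 = 2.933/1 = 2.933
Smallest n/ν is O2 → limiting reagent.
theoretical n(NO) = (2/1) × 2.933 = 5.866 mol → 176.0 g
% yield = 98.0 / 176.0 × 100 = 55.68 %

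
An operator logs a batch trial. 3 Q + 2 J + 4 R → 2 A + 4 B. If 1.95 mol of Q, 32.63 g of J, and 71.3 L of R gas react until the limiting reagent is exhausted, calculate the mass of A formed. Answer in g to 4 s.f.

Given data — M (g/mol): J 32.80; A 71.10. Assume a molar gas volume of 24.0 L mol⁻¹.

n(Q) = 1.950 mol
n(J) = 32.63 / 32.80 = 0.9948 mol
n(R) = 71.30 / 24.0 = 2.971 mol
n/ν for Q = 1.950/3 = 0.6500
n/ν for J = 0.9948/2 = 0.4974
n/ν for R = 2.971/4 = 0.7428
Smallest n/ν is J → limiting reagent.
n(A) = (2/2) × 0.9948 = 0.9948 mol
mass = 0.9948 × 71.10 = 70.73 g

70.73 g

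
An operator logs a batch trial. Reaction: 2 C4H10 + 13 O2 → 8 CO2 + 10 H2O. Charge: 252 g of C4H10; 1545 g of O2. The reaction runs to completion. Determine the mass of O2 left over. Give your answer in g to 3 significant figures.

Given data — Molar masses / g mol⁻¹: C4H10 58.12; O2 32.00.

643 g

n(C4H10) = 252.0 / 58.12 = 4.336 mol
n(O2) = 1545 / 32.00 = 48.28 mol
n/ν for C4H10 = 4.336/2 = 2.168
n/ν for O2 = 48.28/13 = 3.714
Smallest n/ν is C4H10 → limiting reagent.
O2 consumed = (13/2) × 4.336 = 28.18 mol
O2 remaining = 48.28 − 28.18 = 20.10 mol
mass = 20.10 × 32.00 = 643.2 g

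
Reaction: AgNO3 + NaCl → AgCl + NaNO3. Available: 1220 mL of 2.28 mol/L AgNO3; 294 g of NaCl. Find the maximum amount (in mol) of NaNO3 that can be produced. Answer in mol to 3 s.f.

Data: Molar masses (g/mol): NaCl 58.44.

n(AgNO3) = 2.28 × 1220/1000 = 2.782 mol
n(NaCl) = 294.0 / 58.44 = 5.031 mol
n/ν → AgNO3: 2.782, NaCl: 5.031; AgNO3 is limiting.
n(NaNO3) = (1/1) × 2.782 = 2.782 mol

2.78 mol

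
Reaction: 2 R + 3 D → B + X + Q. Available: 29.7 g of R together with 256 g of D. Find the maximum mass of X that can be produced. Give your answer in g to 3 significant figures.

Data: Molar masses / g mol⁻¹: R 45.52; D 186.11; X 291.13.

95.0 g

n(R) = 29.70 / 45.52 = 0.6525 mol
n(D) = 256.0 / 186.11 = 1.376 mol
n/ν for R = 0.6525/2 = 0.3263
n/ν for D = 1.376/3 = 0.4587
Smallest n/ν is R → limiting reagent.
n(X) = (1/2) × 0.6525 = 0.3263 mol
mass = 0.3263 × 291.13 = 95.00 g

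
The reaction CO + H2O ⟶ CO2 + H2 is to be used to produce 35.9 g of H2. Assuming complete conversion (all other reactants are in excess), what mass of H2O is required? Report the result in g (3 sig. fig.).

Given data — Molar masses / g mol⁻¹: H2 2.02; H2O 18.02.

n(H2) = 35.9 / 2.02 = 17.77 mol
n(H2O) = (1/1) × 17.77 = 17.77 mol
mass = 17.77 × 18.02 = 320.2 g

320 g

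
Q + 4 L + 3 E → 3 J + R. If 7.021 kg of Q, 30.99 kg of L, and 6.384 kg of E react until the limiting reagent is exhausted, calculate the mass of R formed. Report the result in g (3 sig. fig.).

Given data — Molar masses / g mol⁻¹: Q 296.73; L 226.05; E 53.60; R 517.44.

n(Q) = 7.021×1000 / 296.73 = 23.66 mol
n(L) = 30.99×1000 / 226.05 = 137.1 mol
n(E) = 6.384×1000 / 53.60 = 119.1 mol
n/ν for Q = 23.66/1 = 23.66
n/ν for L = 137.1/4 = 34.28
n/ν for E = 119.1/3 = 39.70
Smallest n/ν is Q → limiting reagent.
n(R) = (1/1) × 23.66 = 23.66 mol
mass = 23.66 × 517.44 = 12240 g

12200 g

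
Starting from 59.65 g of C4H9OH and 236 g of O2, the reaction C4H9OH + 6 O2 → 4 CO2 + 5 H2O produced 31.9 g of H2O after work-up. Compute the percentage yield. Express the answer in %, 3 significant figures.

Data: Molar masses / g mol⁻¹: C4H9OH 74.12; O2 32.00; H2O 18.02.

n(C4H9OH) = 59.65 / 74.12 = 0.8048 mol
n(O2) = 236.0 / 32.00 = 7.375 mol
n/ν → C4H9OH: 0.8048, O2: 1.229; C4H9OH is limiting.
theoretical n(H2O) = (5/1) × 0.8048 = 4.024 mol → 72.51 g
% yield = 31.9 / 72.51 × 100 = 43.99 %

44.0 %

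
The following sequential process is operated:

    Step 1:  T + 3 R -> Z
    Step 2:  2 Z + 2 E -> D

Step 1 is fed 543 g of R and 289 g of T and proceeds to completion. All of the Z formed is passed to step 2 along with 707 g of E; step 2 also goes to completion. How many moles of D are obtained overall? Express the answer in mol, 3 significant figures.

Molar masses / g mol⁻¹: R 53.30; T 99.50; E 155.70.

1.45 mol

Step 1:
n(R) = 543.0 / 53.30 = 10.19 mol
n(T) = 289.0 / 99.50 = 2.905 mol
n/ν → R: 3.397, T: 2.905; T is limiting.
n(Z) produced = (1/1) × 2.905 = 2.905 mol
Step 2:
n(Z) available = 2.905 mol
n(E) = 707.0 / 155.70 = 4.541 mol
n/ν → Z: 1.453, E: 2.271; Z is limiting.
n(D) = (1/2) × 2.905 = 1.453 mol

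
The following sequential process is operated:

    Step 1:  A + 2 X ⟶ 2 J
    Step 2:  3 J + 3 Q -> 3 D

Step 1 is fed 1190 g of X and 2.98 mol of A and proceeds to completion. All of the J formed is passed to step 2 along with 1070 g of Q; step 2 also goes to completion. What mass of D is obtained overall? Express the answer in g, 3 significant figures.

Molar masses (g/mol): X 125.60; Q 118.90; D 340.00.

Step 1:
n(X) = 1190 / 125.60 = 9.475 mol
n(A) = 2.980 mol
n/ν → X: 4.738, A: 2.980; A is limiting.
n(J) produced = (2/1) × 2.980 = 5.960 mol
Step 2:
n(J) available = 5.960 mol
n(Q) = 1070 / 118.90 = 8.999 mol
n/ν → J: 1.987, Q: 3.000; J is limiting.
n(D) = (3/3) × 5.960 = 5.960 mol
mass = 5.960 × 340.00 = 2026 g

2030 g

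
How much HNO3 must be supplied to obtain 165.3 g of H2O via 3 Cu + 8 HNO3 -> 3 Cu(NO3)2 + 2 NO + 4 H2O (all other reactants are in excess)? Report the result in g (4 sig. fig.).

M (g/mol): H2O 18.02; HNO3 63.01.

n(H2O) = 165.3 / 18.02 = 9.173 mol
n(HNO3) = (8/4) × 9.173 = 18.35 mol
mass = 18.35 × 63.01 = 1156 g

1156 g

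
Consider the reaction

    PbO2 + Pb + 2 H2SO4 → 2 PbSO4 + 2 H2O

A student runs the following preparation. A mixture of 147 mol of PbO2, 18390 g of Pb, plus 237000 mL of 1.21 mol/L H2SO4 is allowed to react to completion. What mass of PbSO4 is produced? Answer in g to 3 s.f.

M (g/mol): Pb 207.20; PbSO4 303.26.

53800 g

n(PbO2) = 147.0 mol
n(Pb) = 18390 / 207.20 = 88.75 mol
n(H2SO4) = 1.21 × 237000/1000 = 286.8 mol
n/ν → PbO2: 147.0, Pb: 88.75, H2SO4: 143.4; Pb is limiting.
n(PbSO4) = (2/1) × 88.75 = 177.5 mol
mass = 177.5 × 303.26 = 53830 g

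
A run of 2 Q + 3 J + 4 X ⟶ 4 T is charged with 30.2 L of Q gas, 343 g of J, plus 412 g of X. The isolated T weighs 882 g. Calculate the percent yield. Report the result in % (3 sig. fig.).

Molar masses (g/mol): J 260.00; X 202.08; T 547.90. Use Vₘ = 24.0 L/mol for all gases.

91.5 %

n(Q) = 30.20 / 24.0 = 1.258 mol
n(J) = 343.0 / 260.00 = 1.319 mol
n(X) = 412.0 / 202.08 = 2.039 mol
n/ν → Q: 0.6290, J: 0.4397, X: 0.5098; J is limiting.
theoretical n(T) = (4/3) × 1.319 = 1.759 mol → 963.8 g
% yield = 882 / 963.8 × 100 = 91.51 %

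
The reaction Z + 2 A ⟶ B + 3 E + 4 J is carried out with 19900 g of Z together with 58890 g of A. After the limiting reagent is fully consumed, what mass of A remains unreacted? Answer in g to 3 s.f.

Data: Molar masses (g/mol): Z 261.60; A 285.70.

n(Z) = 19900 / 261.60 = 76.07 mol
n(A) = 58890 / 285.70 = 206.1 mol
n/ν → Z: 76.07, A: 103.1; Z is limiting.
A consumed = (2/1) × 76.07 = 152.1 mol
A remaining = 206.1 − 152.1 = 54.00 mol
mass = 54.00 × 285.70 = 15430 g

15400 g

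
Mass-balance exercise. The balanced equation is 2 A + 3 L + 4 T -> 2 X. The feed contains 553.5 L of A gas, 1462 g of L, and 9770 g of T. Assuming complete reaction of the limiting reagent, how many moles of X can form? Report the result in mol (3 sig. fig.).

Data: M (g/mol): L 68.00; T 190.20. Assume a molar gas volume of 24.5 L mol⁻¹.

14.3 mol

n(A) = 553.5 / 24.5 = 22.59 mol
n(L) = 1462 / 68.00 = 21.50 mol
n(T) = 9770 / 190.20 = 51.37 mol
n/ν for A = 22.59/2 = 11.30
n/ν for L = 21.50/3 = 7.167
n/ν for T = 51.37/4 = 12.84
Smallest n/ν is L → limiting reagent.
n(X) = (2/3) × 21.50 = 14.33 mol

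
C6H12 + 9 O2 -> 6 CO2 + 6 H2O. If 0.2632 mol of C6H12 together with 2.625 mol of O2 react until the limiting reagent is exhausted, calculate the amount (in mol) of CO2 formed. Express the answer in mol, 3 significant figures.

n(C6H12) = 0.2632 mol
n(O2) = 2.625 mol
n/ν for C6H12 = 0.2632/1 = 0.2632
n/ν for O2 = 2.625/9 = 0.2917
Smallest n/ν is C6H12 → limiting reagent.
n(CO2) = (6/1) × 0.2632 = 1.579 mol

1.58 mol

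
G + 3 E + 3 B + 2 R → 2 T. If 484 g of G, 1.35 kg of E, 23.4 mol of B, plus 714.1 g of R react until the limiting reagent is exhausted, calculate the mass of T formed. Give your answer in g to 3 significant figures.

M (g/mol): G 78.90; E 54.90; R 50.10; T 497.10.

n(G) = 484.0 / 78.90 = 6.134 mol
n(E) = 1.350×1000 / 54.90 = 24.59 mol
n(B) = 23.40 mol
n(R) = 714.1 / 50.10 = 14.25 mol
n/ν → G: 6.134, E: 8.197, B: 7.800, R: 7.125; G is limiting.
n(T) = (2/1) × 6.134 = 12.27 mol
mass = 12.27 × 497.10 = 6099 g

6100 g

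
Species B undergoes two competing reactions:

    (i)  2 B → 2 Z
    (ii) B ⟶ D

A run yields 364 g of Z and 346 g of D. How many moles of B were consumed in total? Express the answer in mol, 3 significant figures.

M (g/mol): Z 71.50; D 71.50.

9.93 mol

n(Z) = 364 / 71.50 = 5.091 mol
n(D) = 346 / 71.50 = 4.839 mol
n(B) via (i) = (2/2)×5.091 = 5.091 mol
n(B) via (ii) = (1/1)×4.839 = 4.839 mol
total n(B) = 5.091 + 4.839 = 9.930 mol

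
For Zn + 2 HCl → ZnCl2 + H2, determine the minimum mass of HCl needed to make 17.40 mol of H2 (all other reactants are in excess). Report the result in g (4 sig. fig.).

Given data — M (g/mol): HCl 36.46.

1269 g

n(H2) = 17.40 mol
n(HCl) = (2/1) × 17.40 = 34.80 mol
mass = 34.80 × 36.46 = 1269 g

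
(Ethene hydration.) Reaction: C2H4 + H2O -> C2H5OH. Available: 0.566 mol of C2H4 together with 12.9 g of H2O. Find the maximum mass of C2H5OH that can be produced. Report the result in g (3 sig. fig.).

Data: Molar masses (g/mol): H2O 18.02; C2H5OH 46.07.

26.1 g

n(C2H4) = 0.5660 mol
n(H2O) = 12.90 / 18.02 = 0.7159 mol
n/ν for C2H4 = 0.5660/1 = 0.5660
n/ν for H2O = 0.7159/1 = 0.7159
Smallest n/ν is C2H4 → limiting reagent.
n(C2H5OH) = (1/1) × 0.5660 = 0.5660 mol
mass = 0.5660 × 46.07 = 26.08 g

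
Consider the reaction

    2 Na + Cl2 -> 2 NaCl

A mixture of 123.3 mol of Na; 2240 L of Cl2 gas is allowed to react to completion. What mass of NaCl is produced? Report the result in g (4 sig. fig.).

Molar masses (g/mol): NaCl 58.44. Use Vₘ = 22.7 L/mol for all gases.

7206 g

n(Na) = 123.3 mol
n(Cl2) = 2240 / 22.7 = 98.68 mol
n/ν → Na: 61.65, Cl2: 98.68; Na is limiting.
n(NaCl) = (2/2) × 123.3 = 123.3 mol
mass = 123.3 × 58.44 = 7206 g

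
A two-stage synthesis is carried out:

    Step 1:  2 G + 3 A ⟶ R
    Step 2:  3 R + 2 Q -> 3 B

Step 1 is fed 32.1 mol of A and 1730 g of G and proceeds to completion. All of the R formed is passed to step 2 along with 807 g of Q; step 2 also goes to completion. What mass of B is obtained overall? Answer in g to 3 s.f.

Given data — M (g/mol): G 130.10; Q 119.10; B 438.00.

Step 1:
n(A) = 32.10 mol
n(G) = 1730 / 130.10 = 13.30 mol
n/ν → A: 10.70, G: 6.650; G is limiting.
n(R) produced = (1/2) × 13.30 = 6.650 mol
Step 2:
n(R) available = 6.650 mol
n(Q) = 807.0 / 119.10 = 6.776 mol
n/ν → R: 2.217, Q: 3.388; R is limiting.
n(B) = (3/3) × 6.650 = 6.650 mol
mass = 6.650 × 438.00 = 2913 g

2910 g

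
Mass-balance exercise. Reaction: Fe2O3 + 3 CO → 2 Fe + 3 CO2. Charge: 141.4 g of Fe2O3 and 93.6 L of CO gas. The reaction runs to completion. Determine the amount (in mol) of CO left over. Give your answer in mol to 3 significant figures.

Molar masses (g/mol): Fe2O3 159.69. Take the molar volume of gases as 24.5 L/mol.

n(Fe2O3) = 141.4 / 159.69 = 0.8855 mol
n(CO) = 93.60 / 24.5 = 3.820 mol
n/ν → Fe2O3: 0.8855, CO: 1.273; Fe2O3 is limiting.
CO consumed = (3/1) × 0.8855 = 2.657 mol
CO remaining = 3.820 − 2.657 = 1.163 mol

1.16 mol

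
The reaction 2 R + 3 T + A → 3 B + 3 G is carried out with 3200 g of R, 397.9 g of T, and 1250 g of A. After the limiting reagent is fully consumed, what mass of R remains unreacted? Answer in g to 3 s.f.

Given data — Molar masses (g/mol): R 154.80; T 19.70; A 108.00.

n(R) = 3200 / 154.80 = 20.67 mol
n(T) = 397.9 / 19.70 = 20.20 mol
n(A) = 1250 / 108.00 = 11.57 mol
n/ν → R: 10.34, T: 6.733, A: 11.57; T is limiting.
R consumed = (2/3) × 20.20 = 13.47 mol
R remaining = 20.67 − 13.47 = 7.200 mol
mass = 7.200 × 154.80 = 1115 g

1120 g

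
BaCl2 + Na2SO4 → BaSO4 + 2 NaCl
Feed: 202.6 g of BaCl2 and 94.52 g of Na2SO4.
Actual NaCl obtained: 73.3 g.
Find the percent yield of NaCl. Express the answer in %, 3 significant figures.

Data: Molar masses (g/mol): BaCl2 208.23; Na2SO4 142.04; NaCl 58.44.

n(BaCl2) = 202.6 / 208.23 = 0.9730 mol
n(Na2SO4) = 94.52 / 142.04 = 0.6654 mol
n/ν → BaCl2: 0.9730, Na2SO4: 0.6654; Na2SO4 is limiting.
theoretical n(NaCl) = (2/1) × 0.6654 = 1.331 mol → 77.78 g
% yield = 73.3 / 77.78 × 100 = 94.24 %

94.2 %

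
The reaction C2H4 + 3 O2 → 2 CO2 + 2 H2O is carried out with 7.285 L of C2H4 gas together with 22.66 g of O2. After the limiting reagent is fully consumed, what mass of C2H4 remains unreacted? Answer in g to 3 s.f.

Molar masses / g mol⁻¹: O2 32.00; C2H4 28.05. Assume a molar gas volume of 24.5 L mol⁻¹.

1.72 g

n(C2H4) = 7.285 / 24.5 = 0.2973 mol
n(O2) = 22.66 / 32.00 = 0.7081 mol
n/ν for C2H4 = 0.2973/1 = 0.2973
n/ν for O2 = 0.7081/3 = 0.2360
Smallest n/ν is O2 → limiting reagent.
C2H4 consumed = (1/3) × 0.7081 = 0.2360 mol
C2H4 remaining = 0.2973 − 0.2360 = 0.06130 mol
mass = 0.06130 × 28.05 = 1.719 g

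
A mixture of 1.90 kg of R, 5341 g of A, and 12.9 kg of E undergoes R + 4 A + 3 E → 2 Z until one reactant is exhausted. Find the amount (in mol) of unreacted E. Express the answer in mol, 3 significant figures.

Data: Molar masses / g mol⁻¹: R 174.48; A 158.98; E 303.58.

17.3 mol

n(R) = 1.900×1000 / 174.48 = 10.89 mol
n(A) = 5341 / 158.98 = 33.60 mol
n(E) = 12.90×1000 / 303.58 = 42.49 mol
n/ν for R = 10.89/1 = 10.89
n/ν for A = 33.60/4 = 8.400
n/ν for E = 42.49/3 = 14.16
Smallest n/ν is A → limiting reagent.
E consumed = (3/4) × 33.60 = 25.20 mol
E remaining = 42.49 − 25.20 = 17.29 mol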